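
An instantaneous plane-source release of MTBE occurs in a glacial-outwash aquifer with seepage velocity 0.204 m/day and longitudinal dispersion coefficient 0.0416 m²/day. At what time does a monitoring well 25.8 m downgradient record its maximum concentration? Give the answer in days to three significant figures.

125 days

For the 1D instantaneous-source solution, setting ∂C/∂t = 0 at fixed x gives v²t² + 2Dt − x² = 0, so t = (√(D² + v²x²) − D)/v².
√(D² + v²x²) = √(0.0416² + 0.204² × 25.8²) = 5.263; v² = 0.041616.
t = (5.263 − 0.0416)/0.041616 = 125 days (vs. the pure-advection estimate x/v = 126 d).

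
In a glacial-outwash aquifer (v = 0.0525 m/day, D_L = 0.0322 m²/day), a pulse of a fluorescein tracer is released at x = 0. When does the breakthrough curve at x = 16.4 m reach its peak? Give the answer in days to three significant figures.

For the 1D instantaneous-source solution, setting ∂C/∂t = 0 at fixed x gives v²t² + 2Dt − x² = 0, so t = (√(D² + v²x²) − D)/v².
√(D² + v²x²) = √(0.0322² + 0.0525² × 16.4²) = 0.8616; v² = 0.00275625.
t = (0.8616 − 0.0322)/0.00275625 = 301 days (vs. the pure-advection estimate x/v = 312 d).

301 days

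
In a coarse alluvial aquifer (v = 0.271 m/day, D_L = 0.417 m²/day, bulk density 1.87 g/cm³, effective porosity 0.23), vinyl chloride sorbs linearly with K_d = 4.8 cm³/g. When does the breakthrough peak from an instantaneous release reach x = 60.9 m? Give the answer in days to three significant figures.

8770 days

Retardation factor R = 1 + ρ_b·K_d/n = 1 + 1.87 × 4.8/0.23 = 40.03.
Sorption retards both mechanisms: v_R = v/R = 0.006770 m/day, D_R = D/R = 0.01042 m²/day.
Peak time from v_R²t² + 2D_R t − x² = 0: t = (√(D_R² + v_R²x²) − D_R)/v_R².
√(D_R² + v_R²x²) = √(0.01042² + 0.006770² × 60.9²) = 0.4124; v_R² = 4.583e-05.
t = (0.4124 − 0.01042)/4.583e-05 = 8770 days.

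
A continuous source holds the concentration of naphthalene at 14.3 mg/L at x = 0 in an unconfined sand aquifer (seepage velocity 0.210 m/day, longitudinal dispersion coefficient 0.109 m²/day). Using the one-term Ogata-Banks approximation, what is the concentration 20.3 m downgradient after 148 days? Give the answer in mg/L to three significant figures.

13.9 mg/L

For a continuous step input, C/C₀ ≈ ½·erfc((x−vt)/(2√(Dt))).
vt = 0.210 × 148 = 31.08 m and 2√(Dt) = 2√(0.109 × 148) = 8.033 m.
Argument (x−vt)/(2√(Dt)) = (20.3 − 31.08)/8.033 = -1.342; ½·erfc(-1.342) = 0.9711.
C = 14.3 × 0.9711 = 13.9 mg/L.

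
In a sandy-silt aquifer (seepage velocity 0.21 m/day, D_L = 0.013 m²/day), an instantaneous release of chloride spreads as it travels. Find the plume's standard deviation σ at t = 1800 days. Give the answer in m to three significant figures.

Dispersive spreading gives a Gaussian with σ² = 2Dt; advection only shifts the center.
σ = √(2 × 0.013 × 1800) = 6.84 m.

6.84 m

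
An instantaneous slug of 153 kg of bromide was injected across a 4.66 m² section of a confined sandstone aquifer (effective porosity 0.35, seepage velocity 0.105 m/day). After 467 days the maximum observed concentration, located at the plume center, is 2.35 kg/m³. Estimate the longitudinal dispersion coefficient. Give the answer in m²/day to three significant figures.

At the plume center C_max = M/(n_e·A·√(4πDt)), so D = M²/(4πt·(n_e·A·C_max)²).
n_e·A·C_max = 0.35 × 4.66 × 2.35 = 3.833 kg/m.
D = 153²/(4π × 467 × 3.833²) = 0.272 m²/day.

0.272 m²/day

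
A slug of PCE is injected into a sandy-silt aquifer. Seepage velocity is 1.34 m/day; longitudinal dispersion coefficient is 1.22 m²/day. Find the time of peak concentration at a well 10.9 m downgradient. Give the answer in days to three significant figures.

For the 1D instantaneous-source solution, setting ∂C/∂t = 0 at fixed x gives v²t² + 2Dt − x² = 0, so t = (√(D² + v²x²) − D)/v².
√(D² + v²x²) = √(1.22² + 1.34² × 10.9²) = 14.66; v² = 1.7956.
t = (14.66 − 1.22)/1.7956 = 7.48 days (vs. the pure-advection estimate x/v = 8.13 d).

7.48 days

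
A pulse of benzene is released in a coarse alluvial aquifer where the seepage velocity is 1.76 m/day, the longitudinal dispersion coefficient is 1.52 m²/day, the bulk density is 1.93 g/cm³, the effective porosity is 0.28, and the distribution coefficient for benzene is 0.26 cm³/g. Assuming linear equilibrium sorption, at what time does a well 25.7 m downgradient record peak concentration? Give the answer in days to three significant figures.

Retardation factor R = 1 + ρ_b·K_d/n = 1 + 1.93 × 0.26/0.28 = 2.792.
Sorption retards both mechanisms: v_R = v/R = 0.6304 m/day, D_R = D/R = 0.5444 m²/day.
Peak time from v_R²t² + 2D_R t − x² = 0: t = (√(D_R² + v_R²x²) − D_R)/v_R².
√(D_R² + v_R²x²) = √(0.5444² + 0.6304² × 25.7²) = 16.21; v_R² = 0.3974.
t = (16.21 − 0.5444)/0.3974 = 39.4 days.

39.4 days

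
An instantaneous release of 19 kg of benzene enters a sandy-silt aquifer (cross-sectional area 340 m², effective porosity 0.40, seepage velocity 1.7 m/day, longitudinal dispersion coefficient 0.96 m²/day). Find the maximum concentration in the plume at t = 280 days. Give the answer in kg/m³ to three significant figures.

The peak of an instantaneous 1D plume sits at x = vt; there the Gaussian factor is 1 and C_max = M/(n_e·A·√(4πDt)), where n_e·A is the pore area the mass is dissolved in.
√(4πDt) = √(4π × 0.96 × 280) = 58.12 m, so C_max = 19/(0.40 × 340 × 58.12) = 0.00240 kg/m³.

0.00240 kg/m³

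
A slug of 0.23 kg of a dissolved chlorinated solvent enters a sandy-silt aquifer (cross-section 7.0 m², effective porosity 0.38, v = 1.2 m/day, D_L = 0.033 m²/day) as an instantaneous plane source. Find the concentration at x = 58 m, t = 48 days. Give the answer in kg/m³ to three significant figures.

0.0189 kg/m³

For an instantaneous plane source, C(x,t) = M/(n_e·A·√(4πDt)) · exp(−(x−vt)²/(4Dt)), with n_e·A the pore (flow) area.
Plume center vt = 1.2 × 48 = 57.6 m, so the well at 58 m is 0.4 m downgradient of the peak.
√(4πDt) = 4.462 m, giving peak height M/(n_e·A·√(4πDt)) = 0.23/(0.38 × 7.0 × 4.462) = 0.01938 kg/m³.
(x−vt)²/(4Dt) = (0.4)²/(4 × 0.033 × 48) = 0.02525; exp(−0.02525) = 0.9751.
C = 0.01938 × 0.9751 = 0.0189 kg/m³.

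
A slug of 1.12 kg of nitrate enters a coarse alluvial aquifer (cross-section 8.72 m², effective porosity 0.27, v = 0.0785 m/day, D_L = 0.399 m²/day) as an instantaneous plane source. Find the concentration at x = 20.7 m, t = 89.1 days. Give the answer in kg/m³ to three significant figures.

0.00601 kg/m³

For an instantaneous plane source, C(x,t) = M/(n_e·A·√(4πDt)) · exp(−(x−vt)²/(4Dt)), with n_e·A the pore (flow) area.
Plume center vt = 0.0785 × 89.1 = 6.99435 m, so the well at 20.7 m is 13.70565 m downgradient of the peak.
√(4πDt) = 21.14 m, giving peak height M/(n_e·A·√(4πDt)) = 1.12/(0.27 × 8.72 × 21.14) = 0.02250 kg/m³.
(x−vt)²/(4Dt) = (13.70565)²/(4 × 0.399 × 89.1) = 1.321; exp(−1.321) = 0.2669.
C = 0.02250 × 0.2669 = 0.00601 kg/m³.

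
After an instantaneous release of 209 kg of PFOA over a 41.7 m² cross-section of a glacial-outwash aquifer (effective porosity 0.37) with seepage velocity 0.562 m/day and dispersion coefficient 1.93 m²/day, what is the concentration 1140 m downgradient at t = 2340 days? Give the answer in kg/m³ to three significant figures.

0.0104 kg/m³

For an instantaneous plane source, C(x,t) = M/(n_e·A·√(4πDt)) · exp(−(x−vt)²/(4Dt)), with n_e·A the pore (flow) area.
Plume center vt = 0.562 × 2340 = 1315.08 m, so the well at 1140 m is 175.08 m upgradient of the peak.
√(4πDt) = 238.2 m, giving peak height M/(n_e·A·√(4πDt)) = 209/(0.37 × 41.7 × 238.2) = 0.05687 kg/m³.
(x−vt)²/(4Dt) = (-175.08)²/(4 × 1.93 × 2340) = 1.697; exp(−1.697) = 0.1832.
C = 0.05687 × 0.1832 = 0.0104 kg/m³.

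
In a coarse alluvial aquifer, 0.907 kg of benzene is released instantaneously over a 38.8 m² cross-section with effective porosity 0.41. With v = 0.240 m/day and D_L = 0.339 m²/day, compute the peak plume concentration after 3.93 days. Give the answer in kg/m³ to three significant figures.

The peak of an instantaneous 1D plume sits at x = vt; there the Gaussian factor is 1 and C_max = M/(n_e·A·√(4πDt)), where n_e·A is the pore area the mass is dissolved in.
√(4πDt) = √(4π × 0.339 × 3.93) = 4.092 m, so C_max = 0.907/(0.41 × 38.8 × 4.092) = 0.0139 kg/m³.

0.0139 kg/m³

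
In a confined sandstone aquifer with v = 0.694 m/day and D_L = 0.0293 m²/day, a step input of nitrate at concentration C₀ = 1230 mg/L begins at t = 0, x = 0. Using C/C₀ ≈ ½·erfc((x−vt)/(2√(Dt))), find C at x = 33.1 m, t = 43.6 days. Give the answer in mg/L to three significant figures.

46.4 mg/L

For a continuous step input, C/C₀ ≈ ½·erfc((x−vt)/(2√(Dt))).
vt = 0.694 × 43.6 = 30.2584 m and 2√(Dt) = 2√(0.0293 × 43.6) = 2.261 m.
Argument (x−vt)/(2√(Dt)) = (33.1 − 30.2584)/2.261 = 1.257; ½·erfc(1.257) = 0.03773.
C = 1230 × 0.03773 = 46.4 mg/L.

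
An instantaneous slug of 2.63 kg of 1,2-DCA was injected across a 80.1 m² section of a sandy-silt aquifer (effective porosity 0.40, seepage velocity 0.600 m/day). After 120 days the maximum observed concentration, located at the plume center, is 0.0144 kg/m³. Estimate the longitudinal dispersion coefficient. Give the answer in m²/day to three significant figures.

At the plume center C_max = M/(n_e·A·√(4πDt)), so D = M²/(4πt·(n_e·A·C_max)²).
n_e·A·C_max = 0.40 × 80.1 × 0.0144 = 0.4614 kg/m.
D = 2.63²/(4π × 120 × 0.4614²) = 0.0215 m²/day.

0.0215 m²/day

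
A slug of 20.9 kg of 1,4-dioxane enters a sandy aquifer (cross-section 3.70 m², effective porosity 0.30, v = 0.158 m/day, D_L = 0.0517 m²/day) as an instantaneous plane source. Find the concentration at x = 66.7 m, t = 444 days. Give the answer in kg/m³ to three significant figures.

0.974 kg/m³

For an instantaneous plane source, C(x,t) = M/(n_e·A·√(4πDt)) · exp(−(x−vt)²/(4Dt)), with n_e·A the pore (flow) area.
Plume center vt = 0.158 × 444 = 70.152 m, so the well at 66.7 m is 3.452 m upgradient of the peak.
√(4πDt) = 16.98 m, giving peak height M/(n_e·A·√(4πDt)) = 20.9/(0.30 × 3.70 × 16.98) = 1.109 kg/m³.
(x−vt)²/(4Dt) = (-3.452)²/(4 × 0.0517 × 444) = 0.1298; exp(−0.1298) = 0.8783.
C = 1.109 × 0.8783 = 0.974 kg/m³.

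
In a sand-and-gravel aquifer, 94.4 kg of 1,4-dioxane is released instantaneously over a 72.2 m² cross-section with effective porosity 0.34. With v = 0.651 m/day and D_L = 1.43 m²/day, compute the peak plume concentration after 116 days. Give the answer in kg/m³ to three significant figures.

0.0842 kg/m³

The peak of an instantaneous 1D plume sits at x = vt; there the Gaussian factor is 1 and C_max = M/(n_e·A·√(4πDt)), where n_e·A is the pore area the mass is dissolved in.
√(4πDt) = √(4π × 1.43 × 116) = 45.66 m, so C_max = 94.4/(0.34 × 72.2 × 45.66) = 0.0842 kg/m³.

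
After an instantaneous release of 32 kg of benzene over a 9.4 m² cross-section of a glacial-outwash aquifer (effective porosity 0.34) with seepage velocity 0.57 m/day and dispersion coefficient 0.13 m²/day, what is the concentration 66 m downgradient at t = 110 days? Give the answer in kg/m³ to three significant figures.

For an instantaneous plane source, C(x,t) = M/(n_e·A·√(4πDt)) · exp(−(x−vt)²/(4Dt)), with n_e·A the pore (flow) area.
Plume center vt = 0.57 × 110 = 62.7 m, so the well at 66 m is 3.3 m downgradient of the peak.
√(4πDt) = 13.41 m, giving peak height M/(n_e·A·√(4πDt)) = 32/(0.34 × 9.4 × 13.41) = 0.7466 kg/m³.
(x−vt)²/(4Dt) = (3.3)²/(4 × 0.13 × 110) = 0.1904; exp(−0.1904) = 0.8266.
C = 0.7466 × 0.8266 = 0.617 kg/m³.

0.617 kg/m³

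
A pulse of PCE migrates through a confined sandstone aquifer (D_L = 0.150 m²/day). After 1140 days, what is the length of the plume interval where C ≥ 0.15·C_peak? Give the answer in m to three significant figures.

The plume is Gaussian with σ = √(2Dt) = √(2 × 0.150 × 1140) = 18.49 m.
C/C_peak = exp(−Δx²/(2σ²)) = 0.15 ⇒ Δx = σ·√(−2 ln 0.15) = 18.49 × 1.948 = 36.02 m.
Width = 2Δx = 72.0 m.

72.0 m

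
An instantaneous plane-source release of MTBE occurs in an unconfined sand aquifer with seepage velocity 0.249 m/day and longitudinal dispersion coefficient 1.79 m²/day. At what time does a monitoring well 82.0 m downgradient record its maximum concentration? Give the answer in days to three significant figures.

302 days

For the 1D instantaneous-source solution, setting ∂C/∂t = 0 at fixed x gives v²t² + 2Dt − x² = 0, so t = (√(D² + v²x²) − D)/v².
√(D² + v²x²) = √(1.79² + 0.249² × 82.0²) = 20.50; v² = 0.062001.
t = (20.50 − 1.79)/0.062001 = 302 days (vs. the pure-advection estimate x/v = 329 d).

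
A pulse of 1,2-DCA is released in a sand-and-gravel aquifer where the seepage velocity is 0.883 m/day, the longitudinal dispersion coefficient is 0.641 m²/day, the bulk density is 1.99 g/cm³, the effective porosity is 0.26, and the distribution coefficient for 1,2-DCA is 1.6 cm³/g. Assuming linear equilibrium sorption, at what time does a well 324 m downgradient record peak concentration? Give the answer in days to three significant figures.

Retardation factor R = 1 + ρ_b·K_d/n = 1 + 1.99 × 1.6/0.26 = 13.25.
Sorption retards both mechanisms: v_R = v/R = 0.06664 m/day, D_R = D/R = 0.04838 m²/day.
Peak time from v_R²t² + 2D_R t − x² = 0: t = (√(D_R² + v_R²x²) − D_R)/v_R².
√(D_R² + v_R²x²) = √(0.04838² + 0.06664² × 324²) = 21.59; v_R² = 0.004441.
t = (21.59 − 0.04838)/0.004441 = 4850 days.

4850 days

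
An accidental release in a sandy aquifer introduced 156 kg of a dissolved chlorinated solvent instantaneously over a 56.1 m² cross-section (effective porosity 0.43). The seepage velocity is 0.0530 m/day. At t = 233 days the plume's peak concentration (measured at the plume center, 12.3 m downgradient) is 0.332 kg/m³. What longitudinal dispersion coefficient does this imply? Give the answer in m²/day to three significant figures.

0.130 m²/day

At the plume center C_max = M/(n_e·A·√(4πDt)), so D = M²/(4πt·(n_e·A·C_max)²).
n_e·A·C_max = 0.43 × 56.1 × 0.332 = 8.009 kg/m.
D = 156²/(4π × 233 × 8.009²) = 0.130 m²/day.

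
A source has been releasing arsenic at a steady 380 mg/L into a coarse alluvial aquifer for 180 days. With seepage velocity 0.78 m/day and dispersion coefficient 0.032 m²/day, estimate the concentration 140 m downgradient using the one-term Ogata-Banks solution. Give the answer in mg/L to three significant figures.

For a continuous step input, C/C₀ ≈ ½·erfc((x−vt)/(2√(Dt))).
vt = 0.78 × 180 = 140.4 m and 2√(Dt) = 2√(0.032 × 180) = 4.800 m.
Argument (x−vt)/(2√(Dt)) = (140 − 140.4)/4.800 = -0.08333; ½·erfc(-0.08333) = 0.5469.
C = 380 × 0.5469 = 208 mg/L.

208 mg/L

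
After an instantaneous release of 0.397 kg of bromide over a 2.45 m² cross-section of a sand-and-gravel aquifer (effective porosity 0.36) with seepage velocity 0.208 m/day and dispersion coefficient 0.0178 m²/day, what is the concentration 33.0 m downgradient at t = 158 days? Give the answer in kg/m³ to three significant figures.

0.0756 kg/m³

For an instantaneous plane source, C(x,t) = M/(n_e·A·√(4πDt)) · exp(−(x−vt)²/(4Dt)), with n_e·A the pore (flow) area.
Plume center vt = 0.208 × 158 = 32.864 m, so the well at 33.0 m is 0.136 m downgradient of the peak.
√(4πDt) = 5.945 m, giving peak height M/(n_e·A·√(4πDt)) = 0.397/(0.36 × 2.45 × 5.945) = 0.07571 kg/m³.
(x−vt)²/(4Dt) = (0.136)²/(4 × 0.0178 × 158) = 0.001644; exp(−0.001644) = 0.9984.
C = 0.07571 × 0.9984 = 0.0756 kg/m³.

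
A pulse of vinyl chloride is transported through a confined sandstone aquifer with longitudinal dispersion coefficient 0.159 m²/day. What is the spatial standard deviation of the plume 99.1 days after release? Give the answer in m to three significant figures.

5.61 m

Dispersive spreading gives a Gaussian with σ² = 2Dt; advection only shifts the center.
σ = √(2 × 0.159 × 99.1) = 5.61 m.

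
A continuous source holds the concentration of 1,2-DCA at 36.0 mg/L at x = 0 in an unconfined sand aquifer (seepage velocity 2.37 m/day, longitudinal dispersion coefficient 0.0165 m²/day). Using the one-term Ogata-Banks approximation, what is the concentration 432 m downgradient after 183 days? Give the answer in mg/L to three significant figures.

For a continuous step input, C/C₀ ≈ ½·erfc((x−vt)/(2√(Dt))).
vt = 2.37 × 183 = 433.71 m and 2√(Dt) = 2√(0.0165 × 183) = 3.475 m.
Argument (x−vt)/(2√(Dt)) = (432 − 433.71)/3.475 = -0.4921; ½·erfc(-0.4921) = 0.7568.
C = 36.0 × 0.7568 = 27.2 mg/L.

27.2 mg/L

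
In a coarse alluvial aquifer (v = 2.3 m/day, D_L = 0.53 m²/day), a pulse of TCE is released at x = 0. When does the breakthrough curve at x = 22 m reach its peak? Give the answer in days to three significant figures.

For the 1D instantaneous-source solution, setting ∂C/∂t = 0 at fixed x gives v²t² + 2Dt − x² = 0, so t = (√(D² + v²x²) − D)/v².
√(D² + v²x²) = √(0.53² + 2.3² × 22²) = 50.60; v² = 5.29.
t = (50.60 − 0.53)/5.29 = 9.47 days (vs. the pure-advection estimate x/v = 9.57 d).

9.47 days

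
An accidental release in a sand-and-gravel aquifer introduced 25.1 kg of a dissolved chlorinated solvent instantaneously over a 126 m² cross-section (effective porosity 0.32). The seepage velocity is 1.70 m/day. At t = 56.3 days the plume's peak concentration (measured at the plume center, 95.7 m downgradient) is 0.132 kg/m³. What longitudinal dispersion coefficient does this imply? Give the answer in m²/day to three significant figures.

At the plume center C_max = M/(n_e·A·√(4πDt)), so D = M²/(4πt·(n_e·A·C_max)²).
n_e·A·C_max = 0.32 × 126 × 0.132 = 5.322 kg/m.
D = 25.1²/(4π × 56.3 × 5.322²) = 0.0314 m²/day.

0.0314 m²/day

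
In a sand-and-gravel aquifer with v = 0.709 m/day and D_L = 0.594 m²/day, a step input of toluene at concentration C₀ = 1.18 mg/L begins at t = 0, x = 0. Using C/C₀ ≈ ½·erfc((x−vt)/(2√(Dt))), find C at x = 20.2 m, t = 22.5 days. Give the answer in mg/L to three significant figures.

For a continuous step input, C/C₀ ≈ ½·erfc((x−vt)/(2√(Dt))).
vt = 0.709 × 22.5 = 15.9525 m and 2√(Dt) = 2√(0.594 × 22.5) = 7.312 m.
Argument (x−vt)/(2√(Dt)) = (20.2 − 15.9525)/7.312 = 0.5809; ½·erfc(0.5809) = 0.2057.
C = 1.18 × 0.2057 = 0.243 mg/L.

0.243 mg/L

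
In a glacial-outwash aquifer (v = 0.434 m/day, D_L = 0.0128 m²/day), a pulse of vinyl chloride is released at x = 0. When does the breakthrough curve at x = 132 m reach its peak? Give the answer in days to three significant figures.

304 days

For the 1D instantaneous-source solution, setting ∂C/∂t = 0 at fixed x gives v²t² + 2Dt − x² = 0, so t = (√(D² + v²x²) − D)/v².
√(D² + v²x²) = √(0.0128² + 0.434² × 132²) = 57.29; v² = 0.188356.
t = (57.29 − 0.0128)/0.188356 = 304 days (vs. the pure-advection estimate x/v = 304 d).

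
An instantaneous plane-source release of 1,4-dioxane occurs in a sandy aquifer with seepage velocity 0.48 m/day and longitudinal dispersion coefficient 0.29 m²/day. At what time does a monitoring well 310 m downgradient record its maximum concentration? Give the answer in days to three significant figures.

For the 1D instantaneous-source solution, setting ∂C/∂t = 0 at fixed x gives v²t² + 2Dt − x² = 0, so t = (√(D² + v²x²) − D)/v².
√(D² + v²x²) = √(0.29² + 0.48² × 310²) = 148.8; v² = 0.2304.
t = (148.8 − 0.29)/0.2304 = 645 days (vs. the pure-advection estimate x/v = 646 d).

645 days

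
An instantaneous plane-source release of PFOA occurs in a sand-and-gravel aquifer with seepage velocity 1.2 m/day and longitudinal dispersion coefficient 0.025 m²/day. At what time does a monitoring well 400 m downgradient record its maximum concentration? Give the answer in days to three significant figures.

333 days

For the 1D instantaneous-source solution, setting ∂C/∂t = 0 at fixed x gives v²t² + 2Dt − x² = 0, so t = (√(D² + v²x²) − D)/v².
√(D² + v²x²) = √(0.025² + 1.2² × 400²) = 480.0; v² = 1.44.
t = (480.0 − 0.025)/1.44 = 333 days (vs. the pure-advection estimate x/v = 333 d).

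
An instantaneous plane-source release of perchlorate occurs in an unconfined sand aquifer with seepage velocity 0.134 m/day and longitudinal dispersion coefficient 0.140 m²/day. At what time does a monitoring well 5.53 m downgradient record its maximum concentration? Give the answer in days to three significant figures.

34.2 days

For the 1D instantaneous-source solution, setting ∂C/∂t = 0 at fixed x gives v²t² + 2Dt − x² = 0, so t = (√(D² + v²x²) − D)/v².
√(D² + v²x²) = √(0.140² + 0.134² × 5.53²) = 0.7541; v² = 0.017956.
t = (0.7541 − 0.140)/0.017956 = 34.2 days (vs. the pure-advection estimate x/v = 41.3 d).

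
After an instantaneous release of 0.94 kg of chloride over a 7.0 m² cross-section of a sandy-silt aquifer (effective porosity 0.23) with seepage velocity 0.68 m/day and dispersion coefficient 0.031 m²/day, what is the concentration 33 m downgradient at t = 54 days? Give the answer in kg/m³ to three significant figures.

0.0161 kg/m³

For an instantaneous plane source, C(x,t) = M/(n_e·A·√(4πDt)) · exp(−(x−vt)²/(4Dt)), with n_e·A the pore (flow) area.
Plume center vt = 0.68 × 54 = 36.72 m, so the well at 33 m is 3.72 m upgradient of the peak.
√(4πDt) = 4.587 m, giving peak height M/(n_e·A·√(4πDt)) = 0.94/(0.23 × 7.0 × 4.587) = 0.1273 kg/m³.
(x−vt)²/(4Dt) = (-3.72)²/(4 × 0.031 × 54) = 2.067; exp(−2.067) = 0.1266.
C = 0.1273 × 0.1266 = 0.0161 kg/m³.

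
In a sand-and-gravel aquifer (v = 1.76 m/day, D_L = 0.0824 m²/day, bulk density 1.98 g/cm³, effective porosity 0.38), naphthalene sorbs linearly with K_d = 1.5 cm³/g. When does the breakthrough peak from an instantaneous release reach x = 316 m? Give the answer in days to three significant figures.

1580 days

Retardation factor R = 1 + ρ_b·K_d/n = 1 + 1.98 × 1.5/0.38 = 8.816.
Sorption retards both mechanisms: v_R = v/R = 0.1996 m/day, D_R = D/R = 0.009347 m²/day.
Peak time from v_R²t² + 2D_R t − x² = 0: t = (√(D_R² + v_R²x²) − D_R)/v_R².
√(D_R² + v_R²x²) = √(0.009347² + 0.1996² × 316²) = 63.07; v_R² = 0.03984.
t = (63.07 − 0.009347)/0.03984 = 1580 days.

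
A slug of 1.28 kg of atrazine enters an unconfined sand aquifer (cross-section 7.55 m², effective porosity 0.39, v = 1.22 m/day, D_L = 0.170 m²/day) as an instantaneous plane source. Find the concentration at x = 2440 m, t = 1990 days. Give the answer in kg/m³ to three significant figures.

For an instantaneous plane source, C(x,t) = M/(n_e·A·√(4πDt)) · exp(−(x−vt)²/(4Dt)), with n_e·A the pore (flow) area.
Plume center vt = 1.22 × 1990 = 2427.8 m, so the well at 2440 m is 12.2 m downgradient of the peak.
√(4πDt) = 65.20 m, giving peak height M/(n_e·A·√(4πDt)) = 1.28/(0.39 × 7.55 × 65.20) = 0.006667 kg/m³.
(x−vt)²/(4Dt) = (12.2)²/(4 × 0.170 × 1990) = 0.1100; exp(−0.1100) = 0.8958.
C = 0.006667 × 0.8958 = 0.00597 kg/m³.

0.00597 kg/m³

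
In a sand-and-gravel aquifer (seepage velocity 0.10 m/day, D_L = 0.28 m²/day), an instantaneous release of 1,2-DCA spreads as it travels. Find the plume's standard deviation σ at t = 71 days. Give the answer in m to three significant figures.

Dispersive spreading gives a Gaussian with σ² = 2Dt; advection only shifts the center.
σ = √(2 × 0.28 × 71) = 6.31 m.

6.31 m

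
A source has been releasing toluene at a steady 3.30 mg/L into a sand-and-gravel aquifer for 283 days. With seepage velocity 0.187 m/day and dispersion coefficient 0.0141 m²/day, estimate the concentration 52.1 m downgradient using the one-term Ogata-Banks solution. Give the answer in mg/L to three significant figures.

For a continuous step input, C/C₀ ≈ ½·erfc((x−vt)/(2√(Dt))).
vt = 0.187 × 283 = 52.921 m and 2√(Dt) = 2√(0.0141 × 283) = 3.995 m.
Argument (x−vt)/(2√(Dt)) = (52.1 − 52.921)/3.995 = -0.2055; ½·erfc(-0.2055) = 0.6143.
C = 3.30 × 0.6143 = 2.03 mg/L.

2.03 mg/L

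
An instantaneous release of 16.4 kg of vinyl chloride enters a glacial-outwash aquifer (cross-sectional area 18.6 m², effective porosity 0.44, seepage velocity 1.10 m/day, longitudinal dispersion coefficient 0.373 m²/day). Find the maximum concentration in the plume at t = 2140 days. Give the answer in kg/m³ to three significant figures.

0.0200 kg/m³

The peak of an instantaneous 1D plume sits at x = vt; there the Gaussian factor is 1 and C_max = M/(n_e·A·√(4πDt)), where n_e·A is the pore area the mass is dissolved in.
√(4πDt) = √(4π × 0.373 × 2140) = 100.2 m, so C_max = 16.4/(0.44 × 18.6 × 100.2) = 0.0200 kg/m³.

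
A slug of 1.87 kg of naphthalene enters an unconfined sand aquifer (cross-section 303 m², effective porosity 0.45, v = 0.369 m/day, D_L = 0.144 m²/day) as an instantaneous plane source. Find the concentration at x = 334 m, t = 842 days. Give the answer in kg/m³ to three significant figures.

For an instantaneous plane source, C(x,t) = M/(n_e·A·√(4πDt)) · exp(−(x−vt)²/(4Dt)), with n_e·A the pore (flow) area.
Plume center vt = 0.369 × 842 = 310.698 m, so the well at 334 m is 23.302 m downgradient of the peak.
√(4πDt) = 39.03 m, giving peak height M/(n_e·A·√(4πDt)) = 1.87/(0.45 × 303 × 39.03) = 0.0003514 kg/m³.
(x−vt)²/(4Dt) = (23.302)²/(4 × 0.144 × 842) = 1.120; exp(−1.120) = 0.3263.
C = 0.0003514 × 0.3263 = 0.000115 kg/m³.

0.000115 kg/m³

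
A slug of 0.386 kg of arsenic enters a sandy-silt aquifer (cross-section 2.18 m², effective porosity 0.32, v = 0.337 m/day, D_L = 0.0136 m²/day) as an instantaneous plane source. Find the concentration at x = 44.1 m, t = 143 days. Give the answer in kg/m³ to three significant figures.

0.0130 kg/m³

For an instantaneous plane source, C(x,t) = M/(n_e·A·√(4πDt)) · exp(−(x−vt)²/(4Dt)), with n_e·A the pore (flow) area.
Plume center vt = 0.337 × 143 = 48.191 m, so the well at 44.1 m is 4.091 m upgradient of the peak.
√(4πDt) = 4.944 m, giving peak height M/(n_e·A·√(4πDt)) = 0.386/(0.32 × 2.18 × 4.944) = 0.1119 kg/m³.
(x−vt)²/(4Dt) = (-4.091)²/(4 × 0.0136 × 143) = 2.151; exp(−2.151) = 0.1164.
C = 0.1119 × 0.1164 = 0.0130 kg/m³.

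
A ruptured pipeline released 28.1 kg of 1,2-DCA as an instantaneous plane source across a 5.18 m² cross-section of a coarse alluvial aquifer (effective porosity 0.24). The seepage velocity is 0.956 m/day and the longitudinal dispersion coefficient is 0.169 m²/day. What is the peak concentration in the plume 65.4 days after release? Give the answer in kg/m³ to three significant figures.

1.92 kg/m³

The peak of an instantaneous 1D plume sits at x = vt; there the Gaussian factor is 1 and C_max = M/(n_e·A·√(4πDt)), where n_e·A is the pore area the mass is dissolved in.
√(4πDt) = √(4π × 0.169 × 65.4) = 11.79 m, so C_max = 28.1/(0.24 × 5.18 × 11.79) = 1.92 kg/m³.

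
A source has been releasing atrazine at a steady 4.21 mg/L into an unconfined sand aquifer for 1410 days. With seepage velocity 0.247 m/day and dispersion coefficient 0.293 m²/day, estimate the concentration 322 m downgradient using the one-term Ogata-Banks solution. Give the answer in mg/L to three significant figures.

For a continuous step input, C/C₀ ≈ ½·erfc((x−vt)/(2√(Dt))).
vt = 0.247 × 1410 = 348.27 m and 2√(Dt) = 2√(0.293 × 1410) = 40.65 m.
Argument (x−vt)/(2√(Dt)) = (322 − 348.27)/40.65 = -0.6462; ½·erfc(-0.6462) = 0.8196.
C = 4.21 × 0.8196 = 3.45 mg/L.

3.45 mg/L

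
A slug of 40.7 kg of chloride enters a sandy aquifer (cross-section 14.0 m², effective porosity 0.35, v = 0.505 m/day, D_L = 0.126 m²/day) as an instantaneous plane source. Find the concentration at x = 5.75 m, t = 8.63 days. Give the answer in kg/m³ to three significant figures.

1.44 kg/m³

For an instantaneous plane source, C(x,t) = M/(n_e·A·√(4πDt)) · exp(−(x−vt)²/(4Dt)), with n_e·A the pore (flow) area.
Plume center vt = 0.505 × 8.63 = 4.35815 m, so the well at 5.75 m is 1.39185 m downgradient of the peak.
√(4πDt) = 3.697 m, giving peak height M/(n_e·A·√(4πDt)) = 40.7/(0.35 × 14.0 × 3.697) = 2.247 kg/m³.
(x−vt)²/(4Dt) = (1.39185)²/(4 × 0.126 × 8.63) = 0.4454; exp(−0.4454) = 0.6406.
C = 2.247 × 0.6406 = 1.44 kg/m³.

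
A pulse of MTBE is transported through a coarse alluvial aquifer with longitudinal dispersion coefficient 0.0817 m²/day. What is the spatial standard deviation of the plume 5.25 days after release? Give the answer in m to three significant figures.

0.926 m

Dispersive spreading gives a Gaussian with σ² = 2Dt; advection only shifts the center.
σ = √(2 × 0.0817 × 5.25) = 0.926 m.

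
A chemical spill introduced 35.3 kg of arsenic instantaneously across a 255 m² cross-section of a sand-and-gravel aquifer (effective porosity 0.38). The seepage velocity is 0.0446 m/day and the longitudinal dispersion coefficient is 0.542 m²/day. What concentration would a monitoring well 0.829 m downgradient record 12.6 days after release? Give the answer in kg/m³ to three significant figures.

For an instantaneous plane source, C(x,t) = M/(n_e·A·√(4πDt)) · exp(−(x−vt)²/(4Dt)), with n_e·A the pore (flow) area.
Plume center vt = 0.0446 × 12.6 = 0.56196 m, so the well at 0.829 m is 0.26704 m downgradient of the peak.
√(4πDt) = 9.264 m, giving peak height M/(n_e·A·√(4πDt)) = 35.3/(0.38 × 255 × 9.264) = 0.03932 kg/m³.
(x−vt)²/(4Dt) = (0.26704)²/(4 × 0.542 × 12.6) = 0.002610; exp(−0.002610) = 0.9974.
C = 0.03932 × 0.9974 = 0.0392 kg/m³.

0.0392 kg/m³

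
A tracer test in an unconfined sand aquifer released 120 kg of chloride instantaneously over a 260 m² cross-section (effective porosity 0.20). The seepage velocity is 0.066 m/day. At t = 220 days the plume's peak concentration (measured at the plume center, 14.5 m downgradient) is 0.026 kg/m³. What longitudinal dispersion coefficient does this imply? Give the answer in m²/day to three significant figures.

At the plume center C_max = M/(n_e·A·√(4πDt)), so D = M²/(4πt·(n_e·A·C_max)²).
n_e·A·C_max = 0.20 × 260 × 0.026 = 1.352 kg/m.
D = 120²/(4π × 220 × 1.352²) = 2.85 m²/day.

2.85 m²/day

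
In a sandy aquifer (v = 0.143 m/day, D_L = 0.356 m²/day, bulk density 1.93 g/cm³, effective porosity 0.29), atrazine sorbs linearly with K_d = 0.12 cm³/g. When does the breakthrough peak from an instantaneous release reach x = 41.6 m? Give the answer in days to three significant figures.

493 days

Retardation factor R = 1 + ρ_b·K_d/n = 1 + 1.93 × 0.12/0.29 = 1.799.
Sorption retards both mechanisms: v_R = v/R = 0.07949 m/day, D_R = D/R = 0.1979 m²/day.
Peak time from v_R²t² + 2D_R t − x² = 0: t = (√(D_R² + v_R²x²) − D_R)/v_R².
√(D_R² + v_R²x²) = √(0.1979² + 0.07949² × 41.6²) = 3.313; v_R² = 0.006319.
t = (3.313 − 0.1979)/0.006319 = 493 days.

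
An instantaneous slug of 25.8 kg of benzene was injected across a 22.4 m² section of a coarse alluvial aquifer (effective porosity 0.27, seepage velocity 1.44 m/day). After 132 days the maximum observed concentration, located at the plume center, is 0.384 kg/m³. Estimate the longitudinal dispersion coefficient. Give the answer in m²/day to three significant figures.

At the plume center C_max = M/(n_e·A·√(4πDt)), so D = M²/(4πt·(n_e·A·C_max)²).
n_e·A·C_max = 0.27 × 22.4 × 0.384 = 2.322 kg/m.
D = 25.8²/(4π × 132 × 2.322²) = 0.0744 m²/day.

0.0744 m²/day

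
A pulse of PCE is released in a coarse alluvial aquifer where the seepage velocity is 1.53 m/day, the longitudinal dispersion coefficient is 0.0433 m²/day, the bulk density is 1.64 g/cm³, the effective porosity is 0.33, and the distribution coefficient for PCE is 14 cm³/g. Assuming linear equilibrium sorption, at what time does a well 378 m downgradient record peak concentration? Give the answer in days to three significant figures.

17400 days

Retardation factor R = 1 + ρ_b·K_d/n = 1 + 1.64 × 14/0.33 = 70.58.
Sorption retards both mechanisms: v_R = v/R = 0.02168 m/day, D_R = D/R = 0.0006135 m²/day.
Peak time from v_R²t² + 2D_R t − x² = 0: t = (√(D_R² + v_R²x²) − D_R)/v_R².
√(D_R² + v_R²x²) = √(0.0006135² + 0.02168² × 378²) = 8.195; v_R² = 0.0004700.
t = (8.195 − 0.0006135)/0.0004700 = 17400 days.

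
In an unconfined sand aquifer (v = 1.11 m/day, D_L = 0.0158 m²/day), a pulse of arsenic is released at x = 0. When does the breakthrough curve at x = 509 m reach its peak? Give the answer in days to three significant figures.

459 days

For the 1D instantaneous-source solution, setting ∂C/∂t = 0 at fixed x gives v²t² + 2Dt − x² = 0, so t = (√(D² + v²x²) − D)/v².
√(D² + v²x²) = √(0.0158² + 1.11² × 509²) = 565.0; v² = 1.2321.
t = (565.0 − 0.0158)/1.2321 = 459 days (vs. the pure-advection estimate x/v = 459 d).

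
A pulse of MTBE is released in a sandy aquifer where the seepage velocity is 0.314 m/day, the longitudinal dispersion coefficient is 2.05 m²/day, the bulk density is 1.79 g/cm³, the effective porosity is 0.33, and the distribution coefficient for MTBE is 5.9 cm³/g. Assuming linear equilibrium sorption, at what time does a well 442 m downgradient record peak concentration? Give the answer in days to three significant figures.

Retardation factor R = 1 + ρ_b·K_d/n = 1 + 1.79 × 5.9/0.33 = 33.00.
Sorption retards both mechanisms: v_R = v/R = 0.009515 m/day, D_R = D/R = 0.06212 m²/day.
Peak time from v_R²t² + 2D_R t − x² = 0: t = (√(D_R² + v_R²x²) − D_R)/v_R².
√(D_R² + v_R²x²) = √(0.06212² + 0.009515² × 442²) = 4.206; v_R² = 9.054e-05.
t = (4.206 − 0.06212)/9.054e-05 = 45800 days.

45800 days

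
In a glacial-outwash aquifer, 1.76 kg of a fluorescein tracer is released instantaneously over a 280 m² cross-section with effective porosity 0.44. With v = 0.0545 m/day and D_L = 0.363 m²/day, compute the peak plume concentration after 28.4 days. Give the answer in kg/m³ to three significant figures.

0.00126 kg/m³

The peak of an instantaneous 1D plume sits at x = vt; there the Gaussian factor is 1 and C_max = M/(n_e·A·√(4πDt)), where n_e·A is the pore area the mass is dissolved in.
√(4πDt) = √(4π × 0.363 × 28.4) = 11.38 m, so C_max = 1.76/(0.44 × 280 × 11.38) = 0.00126 kg/m³.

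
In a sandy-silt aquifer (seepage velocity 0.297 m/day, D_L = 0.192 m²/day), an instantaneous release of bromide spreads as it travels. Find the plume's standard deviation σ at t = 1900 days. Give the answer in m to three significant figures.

Dispersive spreading gives a Gaussian with σ² = 2Dt; advection only shifts the center.
σ = √(2 × 0.192 × 1900) = 27.0 m.

27.0 m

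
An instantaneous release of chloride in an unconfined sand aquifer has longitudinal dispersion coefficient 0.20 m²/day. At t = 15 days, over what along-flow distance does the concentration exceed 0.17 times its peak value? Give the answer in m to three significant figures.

9.22 m

The plume is Gaussian with σ = √(2Dt) = √(2 × 0.20 × 15) = 2.449 m.
C/C_peak = exp(−Δx²/(2σ²)) = 0.17 ⇒ Δx = σ·√(−2 ln 0.17) = 2.449 × 1.883 = 4.611 m.
Width = 2Δx = 9.22 m.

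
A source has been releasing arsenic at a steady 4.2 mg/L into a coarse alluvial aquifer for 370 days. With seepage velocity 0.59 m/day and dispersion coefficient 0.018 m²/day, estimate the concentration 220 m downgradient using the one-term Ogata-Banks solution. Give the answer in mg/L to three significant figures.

1.35 mg/L

For a continuous step input, C/C₀ ≈ ½·erfc((x−vt)/(2√(Dt))).
vt = 0.59 × 370 = 218.3 m and 2√(Dt) = 2√(0.018 × 370) = 5.161 m.
Argument (x−vt)/(2√(Dt)) = (220 − 218.3)/5.161 = 0.3294; ½·erfc(0.3294) = 0.3207.
C = 4.2 × 0.3207 = 1.35 mg/L.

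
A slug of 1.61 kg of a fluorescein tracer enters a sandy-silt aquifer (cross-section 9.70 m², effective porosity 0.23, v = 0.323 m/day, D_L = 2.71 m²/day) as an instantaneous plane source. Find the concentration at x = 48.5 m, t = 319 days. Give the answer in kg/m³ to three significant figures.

0.00293 kg/m³

For an instantaneous plane source, C(x,t) = M/(n_e·A·√(4πDt)) · exp(−(x−vt)²/(4Dt)), with n_e·A the pore (flow) area.
Plume center vt = 0.323 × 319 = 103.037 m, so the well at 48.5 m is 54.537 m upgradient of the peak.
√(4πDt) = 104.2 m, giving peak height M/(n_e·A·√(4πDt)) = 1.61/(0.23 × 9.70 × 104.2) = 0.006926 kg/m³.
(x−vt)²/(4Dt) = (-54.537)²/(4 × 2.71 × 319) = 0.8601; exp(−0.8601) = 0.4231.
C = 0.006926 × 0.4231 = 0.00293 kg/m³.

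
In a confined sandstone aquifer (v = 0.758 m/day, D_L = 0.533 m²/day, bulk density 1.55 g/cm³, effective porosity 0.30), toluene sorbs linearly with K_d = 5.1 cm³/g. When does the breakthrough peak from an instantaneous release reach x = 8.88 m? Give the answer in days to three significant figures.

Retardation factor R = 1 + ρ_b·K_d/n = 1 + 1.55 × 5.1/0.30 = 27.35.
Sorption retards both mechanisms: v_R = v/R = 0.02771 m/day, D_R = D/R = 0.01949 m²/day.
Peak time from v_R²t² + 2D_R t − x² = 0: t = (√(D_R² + v_R²x²) − D_R)/v_R².
√(D_R² + v_R²x²) = √(0.01949² + 0.02771² × 8.88²) = 0.2468; v_R² = 0.0007678.
t = (0.2468 − 0.01949)/0.0007678 = 296 days.

296 days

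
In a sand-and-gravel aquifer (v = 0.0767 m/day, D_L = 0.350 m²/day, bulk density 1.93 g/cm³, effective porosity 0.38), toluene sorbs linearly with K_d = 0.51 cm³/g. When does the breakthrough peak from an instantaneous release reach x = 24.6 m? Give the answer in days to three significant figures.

Retardation factor R = 1 + ρ_b·K_d/n = 1 + 1.93 × 0.51/0.38 = 3.590.
Sorption retards both mechanisms: v_R = v/R = 0.02136 m/day, D_R = D/R = 0.09749 m²/day.
Peak time from v_R²t² + 2D_R t − x² = 0: t = (√(D_R² + v_R²x²) − D_R)/v_R².
√(D_R² + v_R²x²) = √(0.09749² + 0.02136² × 24.6²) = 0.5344; v_R² = 0.0004562.
t = (0.5344 − 0.09749)/0.0004562 = 958 days.

958 days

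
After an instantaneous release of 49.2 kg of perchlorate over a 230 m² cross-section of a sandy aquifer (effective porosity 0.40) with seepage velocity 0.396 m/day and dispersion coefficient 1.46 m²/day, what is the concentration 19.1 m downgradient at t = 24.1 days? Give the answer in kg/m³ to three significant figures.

For an instantaneous plane source, C(x,t) = M/(n_e·A·√(4πDt)) · exp(−(x−vt)²/(4Dt)), with n_e·A the pore (flow) area.
Plume center vt = 0.396 × 24.1 = 9.5436 m, so the well at 19.1 m is 9.5564 m downgradient of the peak.
√(4πDt) = 21.03 m, giving peak height M/(n_e·A·√(4πDt)) = 49.2/(0.40 × 230 × 21.03) = 0.02543 kg/m³.
(x−vt)²/(4Dt) = (9.5564)²/(4 × 1.46 × 24.1) = 0.6489; exp(−0.6489) = 0.5226.
C = 0.02543 × 0.5226 = 0.0133 kg/m³.

0.0133 kg/m³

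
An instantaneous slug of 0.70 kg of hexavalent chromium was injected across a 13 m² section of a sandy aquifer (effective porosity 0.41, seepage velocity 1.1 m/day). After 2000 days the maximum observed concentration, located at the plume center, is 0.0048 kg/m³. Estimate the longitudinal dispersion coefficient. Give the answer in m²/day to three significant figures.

0.0298 m²/day

At the plume center C_max = M/(n_e·A·√(4πDt)), so D = M²/(4πt·(n_e·A·C_max)²).
n_e·A·C_max = 0.41 × 13 × 0.0048 = 0.02558 kg/m.
D = 0.70²/(4π × 2000 × 0.02558²) = 0.0298 m²/day.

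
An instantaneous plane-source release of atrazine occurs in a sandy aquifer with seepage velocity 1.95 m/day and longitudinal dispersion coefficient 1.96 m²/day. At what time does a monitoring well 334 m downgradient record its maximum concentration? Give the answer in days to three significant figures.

For the 1D instantaneous-source solution, setting ∂C/∂t = 0 at fixed x gives v²t² + 2Dt − x² = 0, so t = (√(D² + v²x²) − D)/v².
√(D² + v²x²) = √(1.96² + 1.95² × 334²) = 651.3; v² = 3.8025.
t = (651.3 − 1.96)/3.8025 = 171 days (vs. the pure-advection estimate x/v = 171 d).

171 days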